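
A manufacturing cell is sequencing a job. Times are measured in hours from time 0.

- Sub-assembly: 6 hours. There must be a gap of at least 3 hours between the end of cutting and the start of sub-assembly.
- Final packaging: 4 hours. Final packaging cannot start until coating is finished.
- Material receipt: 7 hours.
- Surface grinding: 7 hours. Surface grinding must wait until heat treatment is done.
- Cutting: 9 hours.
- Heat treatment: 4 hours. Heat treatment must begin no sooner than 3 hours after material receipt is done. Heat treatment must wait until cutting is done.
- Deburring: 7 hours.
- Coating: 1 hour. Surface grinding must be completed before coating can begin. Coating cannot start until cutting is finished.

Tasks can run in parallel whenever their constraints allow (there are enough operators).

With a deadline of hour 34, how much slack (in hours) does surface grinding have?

Cutting can start immediately at hour 0; it finishes at hour 9.
Material receipt can start immediately at hour 0; it finishes at hour 7.
Heat treatment cannot start until material receipt (finishes hour 7, plus 3-hour gap → hour 10); cutting (finishes hour 9). The controlling bound is hour 10, so heat treatment finishes at 10 + 4 = hour 14.
Surface grinding waits on heat treatment (finishes hour 14), so it starts at hour 14 and finishes at 14 + 7 = hour 21.

Working backward from the deadline:
Final packaging must finish by hour 34; it takes 4 hours, so it must start by 34 − 4 = hour 30.
Since final packaging (must start by hour 30) depends on it, coating must finish by hour 30. Backing off its 1-hour duration gives a latest start of hour 29.
Since coating (must start by hour 29) depends on it, surface grinding must finish by hour 29. Backing off its 7-hour duration gives a latest start of hour 22.
So surface grinding can start as early as hour 14 and as late as hour 22, giving 22 − 14 = 8 hours of slack.

8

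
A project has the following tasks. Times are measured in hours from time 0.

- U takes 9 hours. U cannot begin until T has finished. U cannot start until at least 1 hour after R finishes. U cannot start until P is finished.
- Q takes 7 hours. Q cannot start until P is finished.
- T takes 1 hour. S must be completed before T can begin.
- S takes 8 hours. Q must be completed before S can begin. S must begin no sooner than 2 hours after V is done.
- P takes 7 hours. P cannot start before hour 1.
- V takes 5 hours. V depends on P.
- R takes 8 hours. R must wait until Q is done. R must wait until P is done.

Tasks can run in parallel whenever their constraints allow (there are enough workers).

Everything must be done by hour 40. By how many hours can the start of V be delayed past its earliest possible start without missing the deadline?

After its own release at hour 1, P can start at hour 1 and finishes at hour 8.
After P (finishes hour 8), V can start at hour 8 and finishes at hour 13.

Working backward from the deadline:
To finish by hour 40, U (duration 9) must start no later than hour 31.
T has to be done before U (must start by hour 31). That means finishing by hour 31, i.e. starting by 31 − 1 = hour 30.
Since T (must start by hour 30) depends on it, S must finish by hour 30. Backing off its 8-hour duration gives a latest start of hour 22.
V has to be done before S (must start by hour 22, minus 2-hour gap → hour 20). That means finishing by hour 20, i.e. starting by 20 − 5 = hour 15.
So V can start as early as hour 8 and as late as hour 15, giving 15 − 8 = 7 hours of slack.

7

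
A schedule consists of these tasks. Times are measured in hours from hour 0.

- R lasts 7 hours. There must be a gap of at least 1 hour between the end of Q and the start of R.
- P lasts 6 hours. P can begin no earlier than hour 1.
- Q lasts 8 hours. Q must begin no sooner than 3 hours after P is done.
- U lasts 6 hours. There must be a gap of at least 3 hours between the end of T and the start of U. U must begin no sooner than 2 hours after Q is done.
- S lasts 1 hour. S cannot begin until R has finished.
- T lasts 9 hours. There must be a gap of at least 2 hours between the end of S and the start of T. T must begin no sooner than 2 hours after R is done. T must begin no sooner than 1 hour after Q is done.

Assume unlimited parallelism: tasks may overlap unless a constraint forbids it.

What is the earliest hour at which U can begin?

41

After its own release at hour 1, P can start at hour 1 and finishes at hour 7.
Q waits on P (finishes hour 7, plus 3-hour gap → hour 10), so it starts at hour 10 and finishes at 10 + 8 = hour 18.
R waits on Q (finishes hour 18, plus 1-hour gap → hour 19), so it starts at hour 19 and finishes at 19 + 7 = hour 26.
S waits on R (finishes hour 26), so it starts at hour 26 and finishes at 26 + 1 = hour 27.
For T: S (finishes hour 27, plus 2-hour gap → hour 29); R (finishes hour 26, plus 2-hour gap → hour 28); Q (finishes hour 18, plus 1-hour gap → hour 19). Taking the maximum gives a start of hour 29, and it finishes at 29 + 9 = hour 38.
U waits on T (finishes hour 38, plus 3-hour gap → hour 41); Q (finishes hour 18, plus 2-hour gap → hour 20). The latest of these is hour 41, which is the earliest U can start.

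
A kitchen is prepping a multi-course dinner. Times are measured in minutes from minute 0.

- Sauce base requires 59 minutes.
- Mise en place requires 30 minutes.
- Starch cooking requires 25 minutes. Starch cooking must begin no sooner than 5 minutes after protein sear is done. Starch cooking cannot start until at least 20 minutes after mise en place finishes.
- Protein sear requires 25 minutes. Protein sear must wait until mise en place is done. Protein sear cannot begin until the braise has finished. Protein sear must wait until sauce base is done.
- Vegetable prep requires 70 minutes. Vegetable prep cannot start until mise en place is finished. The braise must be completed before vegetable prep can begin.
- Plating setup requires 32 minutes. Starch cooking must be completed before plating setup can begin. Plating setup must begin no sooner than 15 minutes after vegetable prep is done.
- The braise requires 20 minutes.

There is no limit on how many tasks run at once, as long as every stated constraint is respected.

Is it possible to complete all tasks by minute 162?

Yes

The braise has no prerequisites, so it starts at minute 0 and finishes at minute 20.
Nothing blocks sauce base, so it runs from minute 0 to minute 59.
Mise en place can start immediately at minute 0; it finishes at minute 30.
For vegetable prep: mise en place (finishes minute 30); the braise (finishes minute 20). Taking the maximum gives a start of minute 30, and it finishes at 30 + 70 = minute 100.
Protein sear cannot start until mise en place (finishes minute 30); the braise (finishes minute 20); sauce base (finishes minute 59). The controlling bound is minute 59, so protein sear finishes at 59 + 25 = minute 84.
Starch cooking cannot start until protein sear (finishes minute 84, plus 5-minute gap → minute 89); mise en place (finishes minute 30, plus 20-minute gap → minute 50). The controlling bound is minute 89, so starch cooking finishes at 89 + 25 = minute 114.
Plating setup has to wait for starch cooking (finishes minute 114); vegetable prep (finishes minute 100, plus 15-minute gap → minute 115). The latest of these is minute 115, so plating setup runs minute 115 to 115 + 32 = minute 147.
Every task is finished by minute 147, which is no later than the deadline of 162, so the schedule is feasible.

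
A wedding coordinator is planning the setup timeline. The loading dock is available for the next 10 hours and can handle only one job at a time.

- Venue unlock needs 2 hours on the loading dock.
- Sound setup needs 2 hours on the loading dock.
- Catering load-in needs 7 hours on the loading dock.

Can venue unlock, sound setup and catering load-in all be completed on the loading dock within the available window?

Running back to back, the jobs need 2 + 2 + 7 = 11 hours on the loading dock.
Since 11 > 10, they cannot all fit.

No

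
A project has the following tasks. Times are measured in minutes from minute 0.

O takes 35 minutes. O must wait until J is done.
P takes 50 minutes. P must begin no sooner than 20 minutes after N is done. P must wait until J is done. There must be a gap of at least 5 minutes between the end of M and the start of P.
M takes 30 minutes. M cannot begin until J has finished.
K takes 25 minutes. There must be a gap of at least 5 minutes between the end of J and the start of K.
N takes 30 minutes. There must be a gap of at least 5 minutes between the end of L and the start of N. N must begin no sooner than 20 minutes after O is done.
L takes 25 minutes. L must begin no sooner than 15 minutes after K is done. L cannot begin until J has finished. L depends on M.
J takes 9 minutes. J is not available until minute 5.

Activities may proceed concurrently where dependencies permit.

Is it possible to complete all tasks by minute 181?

No

After its own release at minute 5, J can start at minute 5 and finishes at minute 14.
After J (finishes minute 14), O can start at minute 14 and finishes at minute 49.
M cannot begin until J (finishes minute 14). It runs from minute 14 to 14 + 30 = minute 44.
K cannot begin until J (finishes minute 14, plus 5-minute gap → minute 19). It runs from minute 19 to 19 + 25 = minute 44.
For L: K (finishes minute 44, plus 15-minute gap → minute 59); J (finishes minute 14); M (finishes minute 44). Taking the maximum gives a start of minute 59, and it finishes at 59 + 25 = minute 84.
N cannot start until L (finishes minute 84, plus 5-minute gap → minute 89); O (finishes minute 49, plus 20-minute gap → minute 69). The controlling bound is minute 89, so N finishes at 89 + 30 = minute 119.
For P: N (finishes minute 119, plus 20-minute gap → minute 139); J (finishes minute 14); M (finishes minute 44, plus 5-minute gap → minute 49). Taking the maximum gives a start of minute 139, and it finishes at 139 + 50 = minute 189.
The earliest everything can be done is minute 189, which is after the deadline of 181, so it is not possible.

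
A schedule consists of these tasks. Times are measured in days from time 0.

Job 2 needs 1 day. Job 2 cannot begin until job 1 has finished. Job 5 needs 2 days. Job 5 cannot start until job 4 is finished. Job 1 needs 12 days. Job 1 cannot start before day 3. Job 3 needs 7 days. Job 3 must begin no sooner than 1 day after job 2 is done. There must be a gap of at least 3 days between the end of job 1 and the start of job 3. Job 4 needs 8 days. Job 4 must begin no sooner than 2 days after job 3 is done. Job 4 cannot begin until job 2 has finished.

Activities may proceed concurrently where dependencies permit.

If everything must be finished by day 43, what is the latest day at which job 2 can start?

22

Job 5 has no dependents, so it just needs to finish by day 43. Starting by 43 − 2 = day 41 achieves that.
Since job 5 (must start by day 41) depends on it, job 4 must finish by day 41. Backing off its 8-day duration gives a latest start of day 33.
Since job 4 (must start by day 33, minus 2-day gap → day 31) depends on it, job 3 must finish by day 31. Backing off its 7-day duration gives a latest start of day 24.
Job 2 feeds job 3 (must start by day 24, minus 1-day gap → day 23); job 4 (must start by day 33). Taking the minimum, job 2 must finish by day 23 and start by 23 − 1 = day 22.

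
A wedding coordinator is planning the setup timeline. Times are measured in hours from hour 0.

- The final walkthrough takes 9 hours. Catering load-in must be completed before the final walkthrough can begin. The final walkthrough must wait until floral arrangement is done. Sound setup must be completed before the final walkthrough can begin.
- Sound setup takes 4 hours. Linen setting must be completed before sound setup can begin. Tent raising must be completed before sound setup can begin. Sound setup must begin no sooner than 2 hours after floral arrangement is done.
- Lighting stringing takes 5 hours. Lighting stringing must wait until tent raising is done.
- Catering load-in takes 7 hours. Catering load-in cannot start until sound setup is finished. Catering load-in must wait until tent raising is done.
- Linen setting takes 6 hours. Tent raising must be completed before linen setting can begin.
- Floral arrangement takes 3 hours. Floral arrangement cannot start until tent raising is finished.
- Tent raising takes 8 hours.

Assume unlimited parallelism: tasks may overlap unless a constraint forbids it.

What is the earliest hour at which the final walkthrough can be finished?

34

Tent raising has no prerequisites, so it starts at hour 0 and finishes at hour 8.
Floral arrangement cannot begin until tent raising (finishes hour 8). It runs from hour 8 to 8 + 3 = hour 11.
After tent raising (finishes hour 8), linen setting can start at hour 8 and finishes at hour 14.
Sound setup has to wait for linen setting (finishes hour 14); tent raising (finishes hour 8); floral arrangement (finishes hour 11, plus 2-hour gap → hour 13). The latest of these is hour 14, so sound setup runs hour 14 to 14 + 4 = hour 18.
For catering load-in: sound setup (finishes hour 18); tent raising (finishes hour 8). Taking the maximum gives a start of hour 18, and it finishes at 18 + 7 = hour 25.
For the final walkthrough: catering load-in (finishes hour 25); floral arrangement (finishes hour 11); sound setup (finishes hour 18). Taking the maximum gives a start of hour 25, and it finishes at 25 + 9 = hour 34.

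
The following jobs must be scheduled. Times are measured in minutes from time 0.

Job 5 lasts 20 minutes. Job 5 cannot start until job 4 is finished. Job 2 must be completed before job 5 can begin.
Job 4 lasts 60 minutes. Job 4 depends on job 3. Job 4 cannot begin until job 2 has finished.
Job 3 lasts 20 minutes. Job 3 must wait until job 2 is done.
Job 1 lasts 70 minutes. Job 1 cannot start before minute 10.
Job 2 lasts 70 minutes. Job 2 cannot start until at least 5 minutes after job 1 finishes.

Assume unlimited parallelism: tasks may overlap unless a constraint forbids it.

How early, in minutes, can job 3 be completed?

Job 1 cannot begin until its own release at minute 10. It runs from minute 10 to 10 + 70 = minute 80.
Job 2 waits on job 1 (finishes minute 80, plus 5-minute gap → minute 85), so it starts at minute 85 and finishes at 85 + 70 = minute 155.
After job 2 (finishes minute 155), job 3 can start at minute 155 and finishes at minute 175.

175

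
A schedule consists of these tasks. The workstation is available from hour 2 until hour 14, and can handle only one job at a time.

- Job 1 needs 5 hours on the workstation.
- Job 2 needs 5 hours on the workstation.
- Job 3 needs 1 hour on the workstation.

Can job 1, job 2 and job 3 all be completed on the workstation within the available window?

Yes

The workstation window is 14 − 2 = 12 hours.
Running back to back, the jobs need 5 + 5 + 1 = 11 hours on the workstation.
Since 11 ≤ 12, they fit within the window.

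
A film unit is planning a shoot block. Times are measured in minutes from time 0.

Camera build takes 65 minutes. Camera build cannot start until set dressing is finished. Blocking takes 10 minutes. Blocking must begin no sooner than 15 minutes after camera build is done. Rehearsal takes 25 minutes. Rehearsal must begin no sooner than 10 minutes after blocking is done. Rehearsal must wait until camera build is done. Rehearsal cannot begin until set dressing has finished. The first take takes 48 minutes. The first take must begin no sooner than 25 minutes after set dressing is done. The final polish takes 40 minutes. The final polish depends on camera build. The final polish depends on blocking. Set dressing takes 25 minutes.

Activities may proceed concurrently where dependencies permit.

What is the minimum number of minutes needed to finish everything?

Set dressing can start immediately at minute 0; it finishes at minute 25.
The first take cannot begin until set dressing (finishes minute 25, plus 25-minute gap → minute 50). It runs from minute 50 to 50 + 48 = minute 98.
After set dressing (finishes minute 25), camera build can start at minute 25 and finishes at minute 90.
Blocking cannot begin until camera build (finishes minute 90, plus 15-minute gap → minute 105). It runs from minute 105 to 105 + 10 = minute 115.
For the final polish: camera build (finishes minute 90); blocking (finishes minute 115). Taking the maximum gives a start of minute 115, and it finishes at 115 + 40 = minute 155.
Rehearsal has to wait for blocking (finishes minute 115, plus 10-minute gap → minute 125); camera build (finishes minute 90); set dressing (finishes minute 25). The latest of these is minute 125, so rehearsal runs minute 125 to 125 + 25 = minute 150.
All tasks are finished once the last one completes. Finish times: Set dressing at 25, Camera build at 90, Blocking at 115, Rehearsal at 150, The final polish at 155, The first take at 98. The latest is minute 155.

155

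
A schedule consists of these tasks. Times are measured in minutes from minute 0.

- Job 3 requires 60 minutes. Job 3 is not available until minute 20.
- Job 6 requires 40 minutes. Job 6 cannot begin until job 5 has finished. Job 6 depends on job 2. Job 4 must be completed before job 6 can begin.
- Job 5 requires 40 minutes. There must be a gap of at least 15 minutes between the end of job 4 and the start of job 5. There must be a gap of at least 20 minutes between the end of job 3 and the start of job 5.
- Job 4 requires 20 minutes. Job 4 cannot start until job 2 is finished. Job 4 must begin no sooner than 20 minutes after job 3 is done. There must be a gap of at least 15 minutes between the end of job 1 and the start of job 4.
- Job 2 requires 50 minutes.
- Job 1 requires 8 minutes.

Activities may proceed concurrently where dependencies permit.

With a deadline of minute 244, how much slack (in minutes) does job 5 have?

29

Job 3 cannot begin until its own release at minute 20. It runs from minute 20 to 20 + 60 = minute 80.
Job 2 has no prerequisites, so it starts at minute 0 and finishes at minute 50.
Nothing blocks job 1, so it runs from minute 0 to minute 8.
Job 4 has to wait for job 2 (finishes minute 50); job 3 (finishes minute 80, plus 20-minute gap → minute 100); job 1 (finishes minute 8, plus 15-minute gap → minute 23). The latest of these is minute 100, so job 4 runs minute 100 to 100 + 20 = minute 120.
Job 5 needs all of job 4 (finishes minute 120, plus 15-minute gap → minute 135); job 3 (finishes minute 80, plus 20-minute gap → minute 100). That puts its earliest start at minute 135; it finishes at 135 + 40 = minute 175.

Working backward from the deadline:
Job 6 has no dependents, so it just needs to finish by minute 244. Starting by 244 − 40 = minute 204 achieves that.
Job 5 feeds into job 6 (must start by minute 204); so job 5 must finish by minute 204 and therefore start by minute 164.
So job 5 can start as early as minute 135 and as late as minute 164, giving 164 − 135 = 29 minutes of slack.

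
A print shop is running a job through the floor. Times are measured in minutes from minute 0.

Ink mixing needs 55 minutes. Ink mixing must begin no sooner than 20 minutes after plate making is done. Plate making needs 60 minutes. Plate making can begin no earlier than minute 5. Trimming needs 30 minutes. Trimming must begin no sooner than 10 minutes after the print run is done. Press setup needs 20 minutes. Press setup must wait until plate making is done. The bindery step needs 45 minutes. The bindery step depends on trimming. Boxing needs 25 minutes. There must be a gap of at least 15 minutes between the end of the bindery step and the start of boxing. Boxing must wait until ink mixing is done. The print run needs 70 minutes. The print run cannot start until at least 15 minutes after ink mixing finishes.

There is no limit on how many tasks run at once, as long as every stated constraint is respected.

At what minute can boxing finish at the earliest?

350

Plate making waits on its own release at minute 5, so it starts at minute 5 and finishes at 5 + 60 = minute 65.
After plate making (finishes minute 65, plus 20-minute gap → minute 85), ink mixing can start at minute 85 and finishes at minute 140.
After ink mixing (finishes minute 140, plus 15-minute gap → minute 155), the print run can start at minute 155 and finishes at minute 225.
Trimming waits on the print run (finishes minute 225, plus 10-minute gap → minute 235), so it starts at minute 235 and finishes at 235 + 30 = minute 265.
The bindery step cannot begin until trimming (finishes minute 265). It runs from minute 265 to 265 + 45 = minute 310.
Boxing has to wait for the bindery step (finishes minute 310, plus 15-minute gap → minute 325); ink mixing (finishes minute 140). The latest of these is minute 325, so boxing runs minute 325 to 325 + 25 = minute 350.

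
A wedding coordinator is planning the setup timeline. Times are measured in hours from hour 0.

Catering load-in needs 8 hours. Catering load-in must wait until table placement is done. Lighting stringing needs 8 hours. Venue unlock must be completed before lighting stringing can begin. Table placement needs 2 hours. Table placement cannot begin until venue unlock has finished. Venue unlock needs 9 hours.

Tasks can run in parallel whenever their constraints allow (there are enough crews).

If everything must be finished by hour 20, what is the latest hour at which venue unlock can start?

To finish by hour 20, catering load-in (duration 8) must start no later than hour 12.
Table placement feeds into catering load-in (must start by hour 12); so table placement must finish by hour 12 and therefore start by hour 10.
Nothing follows lighting stringing; the deadline of hour 20 is its only limit. It must start by 20 − 8 = hour 12.
Venue unlock must finish in time for table placement (must start by hour 10); lighting stringing (must start by hour 12). The tightest is hour 10, so venue unlock must start by 10 − 9 = hour 1.

1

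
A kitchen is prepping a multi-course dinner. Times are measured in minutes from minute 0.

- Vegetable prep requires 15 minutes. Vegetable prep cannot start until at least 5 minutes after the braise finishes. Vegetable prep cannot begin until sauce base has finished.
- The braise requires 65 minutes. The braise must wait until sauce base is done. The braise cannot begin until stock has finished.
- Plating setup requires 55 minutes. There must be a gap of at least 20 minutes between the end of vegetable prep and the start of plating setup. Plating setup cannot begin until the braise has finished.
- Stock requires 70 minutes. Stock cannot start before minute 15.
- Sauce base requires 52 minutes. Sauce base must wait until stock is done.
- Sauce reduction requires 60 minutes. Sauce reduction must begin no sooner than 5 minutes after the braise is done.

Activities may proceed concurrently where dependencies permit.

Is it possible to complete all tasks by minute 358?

After its own release at minute 15, stock can start at minute 15 and finishes at minute 85.
After stock (finishes minute 85), sauce base can start at minute 85 and finishes at minute 137.
The braise has to wait for sauce base (finishes minute 137); stock (finishes minute 85). The latest of these is minute 137, so the braise runs minute 137 to 137 + 65 = minute 202.
Sauce reduction cannot begin until the braise (finishes minute 202, plus 5-minute gap → minute 207). It runs from minute 207 to 207 + 60 = minute 267.
For vegetable prep: the braise (finishes minute 202, plus 5-minute gap → minute 207); sauce base (finishes minute 137). Taking the maximum gives a start of minute 207, and it finishes at 207 + 15 = minute 222.
Plating setup has to wait for vegetable prep (finishes minute 222, plus 20-minute gap → minute 242); the braise (finishes minute 202). The latest of these is minute 242, so plating setup runs minute 242 to 242 + 55 = minute 297.
Every task is finished by minute 297, which is no later than the deadline of 358, so the schedule is feasible.

Yes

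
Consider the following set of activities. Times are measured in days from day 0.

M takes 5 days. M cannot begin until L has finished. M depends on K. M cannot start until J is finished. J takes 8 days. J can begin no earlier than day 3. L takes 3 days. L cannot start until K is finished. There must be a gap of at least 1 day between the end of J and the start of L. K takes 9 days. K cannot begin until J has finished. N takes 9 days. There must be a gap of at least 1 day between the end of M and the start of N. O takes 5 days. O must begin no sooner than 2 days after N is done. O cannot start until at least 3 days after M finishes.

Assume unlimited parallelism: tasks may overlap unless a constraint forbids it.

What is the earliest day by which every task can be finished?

45

J waits on its own release at day 3, so it starts at day 3 and finishes at 3 + 8 = day 11.
K waits on J (finishes day 11), so it starts at day 11 and finishes at 11 + 9 = day 20.
For L: K (finishes day 20); J (finishes day 11, plus 1-day gap → day 12). Taking the maximum gives a start of day 20, and it finishes at 20 + 3 = day 23.
M needs all of L (finishes day 23); K (finishes day 20); J (finishes day 11). That puts its earliest start at day 23; it finishes at 23 + 5 = day 28.
N waits on M (finishes day 28, plus 1-day gap → day 29), so it starts at day 29 and finishes at 29 + 9 = day 38.
O needs all of N (finishes day 38, plus 2-day gap → day 40); M (finishes day 28, plus 3-day gap → day 31). That puts its earliest start at day 40; it finishes at 40 + 5 = day 45.
All tasks are finished once the last one completes. Finish times: J at 11, K at 20, L at 23, M at 28, N at 38, O at 45. The latest is day 45.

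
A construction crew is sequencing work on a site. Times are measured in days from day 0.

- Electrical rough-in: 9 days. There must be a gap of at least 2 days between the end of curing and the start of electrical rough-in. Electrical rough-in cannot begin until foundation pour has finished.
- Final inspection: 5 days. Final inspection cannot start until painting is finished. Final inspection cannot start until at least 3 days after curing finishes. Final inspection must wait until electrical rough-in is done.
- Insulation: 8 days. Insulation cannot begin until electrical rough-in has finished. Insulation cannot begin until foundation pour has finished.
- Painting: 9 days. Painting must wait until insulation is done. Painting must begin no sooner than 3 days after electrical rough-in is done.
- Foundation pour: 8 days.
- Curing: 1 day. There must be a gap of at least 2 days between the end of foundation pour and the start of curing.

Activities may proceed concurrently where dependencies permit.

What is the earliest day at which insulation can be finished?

Foundation pour has no prerequisites, so it starts at day 0 and finishes at day 8.
After foundation pour (finishes day 8, plus 2-day gap → day 10), curing can start at day 10 and finishes at day 11.
For electrical rough-in: curing (finishes day 11, plus 2-day gap → day 13); foundation pour (finishes day 8). Taking the maximum gives a start of day 13, and it finishes at 13 + 9 = day 22.
Insulation cannot start until electrical rough-in (finishes day 22); foundation pour (finishes day 8). The controlling bound is day 22, so insulation finishes at 22 + 8 = day 30.

30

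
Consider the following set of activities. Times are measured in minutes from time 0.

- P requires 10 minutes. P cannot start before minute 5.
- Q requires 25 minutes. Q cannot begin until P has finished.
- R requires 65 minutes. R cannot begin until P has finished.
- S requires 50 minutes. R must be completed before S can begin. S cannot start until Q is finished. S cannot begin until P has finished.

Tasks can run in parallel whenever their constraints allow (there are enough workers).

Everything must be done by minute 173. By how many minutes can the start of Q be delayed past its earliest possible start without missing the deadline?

After its own release at minute 5, P can start at minute 5 and finishes at minute 15.
Q waits on P (finishes minute 15), so it starts at minute 15 and finishes at 15 + 25 = minute 40.

Working backward from the deadline:
S must finish by minute 173; it takes 50 minutes, so it must start by 173 − 50 = minute 123.
Q has to be done before S (must start by minute 123). That means finishing by minute 123, i.e. starting by 123 − 25 = minute 98.
So Q can start as early as minute 15 and as late as minute 98, giving 98 − 15 = 83 minutes of slack.

83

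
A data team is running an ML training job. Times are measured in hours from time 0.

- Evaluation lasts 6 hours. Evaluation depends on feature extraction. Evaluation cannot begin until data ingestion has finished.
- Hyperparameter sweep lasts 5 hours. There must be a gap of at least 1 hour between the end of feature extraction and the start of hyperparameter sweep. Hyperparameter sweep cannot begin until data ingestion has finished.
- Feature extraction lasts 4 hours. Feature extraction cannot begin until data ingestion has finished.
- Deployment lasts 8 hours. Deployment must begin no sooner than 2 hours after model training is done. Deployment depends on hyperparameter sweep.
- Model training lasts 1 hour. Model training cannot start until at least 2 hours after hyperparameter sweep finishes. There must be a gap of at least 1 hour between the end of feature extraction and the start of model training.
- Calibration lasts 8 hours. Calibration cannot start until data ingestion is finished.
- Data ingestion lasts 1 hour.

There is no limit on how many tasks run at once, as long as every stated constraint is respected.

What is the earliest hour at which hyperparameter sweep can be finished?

Nothing blocks data ingestion, so it runs from hour 0 to hour 1.
After data ingestion (finishes hour 1), feature extraction can start at hour 1 and finishes at hour 5.
Hyperparameter sweep needs all of feature extraction (finishes hour 5, plus 1-hour gap → hour 6); data ingestion (finishes hour 1). That puts its earliest start at hour 6; it finishes at 6 + 5 = hour 11.

11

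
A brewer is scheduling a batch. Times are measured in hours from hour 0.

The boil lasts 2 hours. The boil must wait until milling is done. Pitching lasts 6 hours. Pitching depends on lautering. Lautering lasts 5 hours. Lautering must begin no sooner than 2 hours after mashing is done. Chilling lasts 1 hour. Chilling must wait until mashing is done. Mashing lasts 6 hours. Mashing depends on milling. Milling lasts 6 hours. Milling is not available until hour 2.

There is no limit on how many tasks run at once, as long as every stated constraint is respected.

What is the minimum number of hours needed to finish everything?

Milling waits on its own release at hour 2, so it starts at hour 2 and finishes at 2 + 6 = hour 8.
The boil waits on milling (finishes hour 8), so it starts at hour 8 and finishes at 8 + 2 = hour 10.
After milling (finishes hour 8), mashing can start at hour 8 and finishes at hour 14.
Chilling cannot begin until mashing (finishes hour 14). It runs from hour 14 to 14 + 1 = hour 15.
After mashing (finishes hour 14, plus 2-hour gap → hour 16), lautering can start at hour 16 and finishes at hour 21.
After lautering (finishes hour 21), pitching can start at hour 21 and finishes at hour 27.
All tasks are finished once the last one completes. Finish times: Milling at 8, Mashing at 14, Lautering at 21, The boil at 10, Chilling at 15, Pitching at 27. The latest is hour 27.

27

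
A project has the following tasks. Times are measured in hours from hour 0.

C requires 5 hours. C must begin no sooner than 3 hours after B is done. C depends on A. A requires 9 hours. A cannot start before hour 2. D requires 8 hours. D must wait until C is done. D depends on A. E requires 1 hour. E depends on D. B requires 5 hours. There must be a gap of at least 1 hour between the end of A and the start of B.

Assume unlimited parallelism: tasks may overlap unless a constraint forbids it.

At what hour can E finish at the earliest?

34

After its own release at hour 2, A can start at hour 2 and finishes at hour 11.
After A (finishes hour 11, plus 1-hour gap → hour 12), B can start at hour 12 and finishes at hour 17.
C has to wait for B (finishes hour 17, plus 3-hour gap → hour 20); A (finishes hour 11). The latest of these is hour 20, so C runs hour 20 to 20 + 5 = hour 25.
D has to wait for C (finishes hour 25); A (finishes hour 11). The latest of these is hour 25, so D runs hour 25 to 25 + 8 = hour 33.
After D (finishes hour 33), E can start at hour 33 and finishes at hour 34.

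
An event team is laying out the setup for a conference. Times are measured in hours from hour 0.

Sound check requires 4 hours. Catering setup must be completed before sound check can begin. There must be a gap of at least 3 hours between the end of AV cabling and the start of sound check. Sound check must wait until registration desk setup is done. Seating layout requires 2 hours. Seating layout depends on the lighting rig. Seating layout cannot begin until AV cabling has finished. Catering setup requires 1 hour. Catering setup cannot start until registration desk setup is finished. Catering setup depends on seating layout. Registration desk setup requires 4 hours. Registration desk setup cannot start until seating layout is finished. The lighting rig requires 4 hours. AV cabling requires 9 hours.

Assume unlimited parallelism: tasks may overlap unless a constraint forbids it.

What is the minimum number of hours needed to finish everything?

20

Nothing blocks AV cabling, so it runs from hour 0 to hour 9.
The lighting rig can start immediately at hour 0; it finishes at hour 4.
Seating layout cannot start until the lighting rig (finishes hour 4); AV cabling (finishes hour 9). The controlling bound is hour 9, so seating layout finishes at 9 + 2 = hour 11.
Registration desk setup cannot begin until seating layout (finishes hour 11). It runs from hour 11 to 11 + 4 = hour 15.
Catering setup needs all of registration desk setup (finishes hour 15); seating layout (finishes hour 11). That puts its earliest start at hour 15; it finishes at 15 + 1 = hour 16.
Sound check has to wait for catering setup (finishes hour 16); AV cabling (finishes hour 9, plus 3-hour gap → hour 12); registration desk setup (finishes hour 15). The latest of these is hour 16, so sound check runs hour 16 to 16 + 4 = hour 20.
All tasks are finished once the last one completes. Finish times: The lighting rig at 4, AV cabling at 9, Seating layout at 11, Registration desk setup at 15, Catering setup at 16, Sound check at 20. The latest is hour 20.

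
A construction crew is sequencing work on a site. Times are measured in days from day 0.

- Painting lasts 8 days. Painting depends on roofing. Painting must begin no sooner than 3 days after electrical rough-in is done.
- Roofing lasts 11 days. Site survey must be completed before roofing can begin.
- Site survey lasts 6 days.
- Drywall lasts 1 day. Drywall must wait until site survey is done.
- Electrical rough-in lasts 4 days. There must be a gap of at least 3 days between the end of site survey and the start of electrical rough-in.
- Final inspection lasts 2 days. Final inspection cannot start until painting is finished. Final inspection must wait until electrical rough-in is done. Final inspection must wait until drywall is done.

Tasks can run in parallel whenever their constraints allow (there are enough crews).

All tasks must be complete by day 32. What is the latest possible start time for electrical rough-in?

15

Final inspection has no dependents, so it just needs to finish by day 32. Starting by 32 − 2 = day 30 achieves that.
Painting has to be done before final inspection (must start by day 30). That means finishing by day 30, i.e. starting by 30 − 8 = day 22.
Electrical rough-in must finish in time for painting (must start by day 22, minus 3-day gap → day 19); final inspection (must start by day 30). The tightest is day 19, so electrical rough-in must start by 19 − 4 = day 15.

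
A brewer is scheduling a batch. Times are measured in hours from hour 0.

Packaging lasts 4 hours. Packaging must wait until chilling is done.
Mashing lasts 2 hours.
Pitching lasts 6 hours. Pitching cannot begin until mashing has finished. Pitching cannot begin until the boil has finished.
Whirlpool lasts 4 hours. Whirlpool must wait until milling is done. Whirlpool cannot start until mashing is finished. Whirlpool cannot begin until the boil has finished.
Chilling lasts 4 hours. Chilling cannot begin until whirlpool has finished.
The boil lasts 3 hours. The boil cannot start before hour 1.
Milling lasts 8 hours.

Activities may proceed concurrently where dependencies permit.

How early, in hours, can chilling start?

12

The boil waits on its own release at hour 1, so it starts at hour 1 and finishes at 1 + 3 = hour 4.
Mashing has no prerequisites, so it starts at hour 0 and finishes at hour 2.
Milling has no prerequisites, so it starts at hour 0 and finishes at hour 8.
Whirlpool has to wait for milling (finishes hour 8); mashing (finishes hour 2); the boil (finishes hour 4). The latest of these is hour 8, so whirlpool runs hour 8 to 8 + 4 = hour 12.
Chilling waits on whirlpool (finishes hour 12), so the earliest it can start is hour 12.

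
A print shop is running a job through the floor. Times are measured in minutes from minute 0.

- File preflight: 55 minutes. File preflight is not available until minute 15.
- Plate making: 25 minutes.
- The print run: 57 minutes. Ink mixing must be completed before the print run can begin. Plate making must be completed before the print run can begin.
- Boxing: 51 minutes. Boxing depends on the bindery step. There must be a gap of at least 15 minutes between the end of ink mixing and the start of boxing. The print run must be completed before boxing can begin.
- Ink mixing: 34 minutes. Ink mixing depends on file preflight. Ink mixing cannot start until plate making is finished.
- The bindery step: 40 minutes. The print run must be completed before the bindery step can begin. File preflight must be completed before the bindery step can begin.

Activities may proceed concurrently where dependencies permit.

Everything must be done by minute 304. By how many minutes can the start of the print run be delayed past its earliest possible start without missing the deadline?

Plate making can start immediately at minute 0; it finishes at minute 25.
File preflight waits on its own release at minute 15, so it starts at minute 15 and finishes at 15 + 55 = minute 70.
Ink mixing cannot start until file preflight (finishes minute 70); plate making (finishes minute 25). The controlling bound is minute 70, so ink mixing finishes at 70 + 34 = minute 104.
The print run needs all of ink mixing (finishes minute 104); plate making (finishes minute 25). That puts its earliest start at minute 104; it finishes at 104 + 57 = minute 161.

Working backward from the deadline:
Boxing has no dependents, so it just needs to finish by minute 304. Starting by 304 − 51 = minute 253 achieves that.
The bindery step has to be done before boxing (must start by minute 253). That means finishing by minute 253, i.e. starting by 253 − 40 = minute 213.
For the print run: the bindery step (must start by minute 213); boxing (must start by minute 253). The most restrictive is minute 213; with a 57-minute duration, the print run must start by minute 156.
So the print run can start as early as minute 104 and as late as minute 156, giving 156 − 104 = 52 minutes of slack.

52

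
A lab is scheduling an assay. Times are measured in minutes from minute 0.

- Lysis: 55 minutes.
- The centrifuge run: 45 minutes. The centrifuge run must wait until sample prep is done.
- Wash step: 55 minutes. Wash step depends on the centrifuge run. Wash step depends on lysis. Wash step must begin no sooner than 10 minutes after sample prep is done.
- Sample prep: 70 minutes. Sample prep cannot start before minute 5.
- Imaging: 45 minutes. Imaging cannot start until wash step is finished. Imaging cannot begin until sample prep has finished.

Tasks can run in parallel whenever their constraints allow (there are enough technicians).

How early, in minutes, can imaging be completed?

Lysis has no prerequisites, so it starts at minute 0 and finishes at minute 55.
Sample prep cannot begin until its own release at minute 5. It runs from minute 5 to 5 + 70 = minute 75.
The centrifuge run waits on sample prep (finishes minute 75), so it starts at minute 75 and finishes at 75 + 45 = minute 120.
Wash step needs all of the centrifuge run (finishes minute 120); lysis (finishes minute 55); sample prep (finishes minute 75, plus 10-minute gap → minute 85). That puts its earliest start at minute 120; it finishes at 120 + 55 = minute 175.
Imaging cannot start until wash step (finishes minute 175); sample prep (finishes minute 75). The controlling bound is minute 175, so imaging finishes at 175 + 45 = minute 220.

220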